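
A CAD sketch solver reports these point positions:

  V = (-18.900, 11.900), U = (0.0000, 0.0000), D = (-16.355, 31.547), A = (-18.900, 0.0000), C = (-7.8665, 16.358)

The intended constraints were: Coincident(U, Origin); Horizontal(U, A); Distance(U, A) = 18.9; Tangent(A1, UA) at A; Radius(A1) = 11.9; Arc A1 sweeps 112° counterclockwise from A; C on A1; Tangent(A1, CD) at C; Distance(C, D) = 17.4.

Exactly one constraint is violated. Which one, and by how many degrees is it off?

Tangent(A1, CD) at C — off by 7.20°.

U = (0.00, 0.00) ✓; U.y = 0.00, A.y = 0.00 ✓; |UA| = 18.90 ✓; ∠(VA, AU) = 90.00° ✓; |VA| = 11.90 ✓; bearing(V→C) − bearing(V→A) = 112.0° ✓; |VC| = 11.90 ✓; ∠(VC, CD) = 82.80° ✗; |CD| = 17.40 ✓.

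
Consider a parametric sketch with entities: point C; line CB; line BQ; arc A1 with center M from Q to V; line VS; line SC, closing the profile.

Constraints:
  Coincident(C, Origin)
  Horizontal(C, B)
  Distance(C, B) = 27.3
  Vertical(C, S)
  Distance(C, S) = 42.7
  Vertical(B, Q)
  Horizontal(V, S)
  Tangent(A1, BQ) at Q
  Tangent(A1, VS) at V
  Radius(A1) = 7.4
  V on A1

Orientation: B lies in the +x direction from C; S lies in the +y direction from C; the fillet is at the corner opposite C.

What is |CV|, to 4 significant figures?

47.11

The virtual corner opposite C is at (27.30, 42.70). The tangent condition forces MQ to be normal to BQ and since A1 is tangent to VS there, MV ⟂ VS, with radius 7.4, so the center M sits 7.4 in from both sides at M = (19.90, 35.30). That places the tangent points at Q = (27.30, 35.30) on BQ and V = (19.90, 42.70) on VS. Then |CV| = |V − C| = 47.11.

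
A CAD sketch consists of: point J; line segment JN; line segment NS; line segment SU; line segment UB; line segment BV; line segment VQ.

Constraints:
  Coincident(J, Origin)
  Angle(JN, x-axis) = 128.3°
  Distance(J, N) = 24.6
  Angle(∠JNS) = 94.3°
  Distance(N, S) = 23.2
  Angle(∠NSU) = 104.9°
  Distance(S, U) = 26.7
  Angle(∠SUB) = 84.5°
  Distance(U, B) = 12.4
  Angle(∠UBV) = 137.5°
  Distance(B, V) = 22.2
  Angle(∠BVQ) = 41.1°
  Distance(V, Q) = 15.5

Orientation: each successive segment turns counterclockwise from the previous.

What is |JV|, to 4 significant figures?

8.892

J is at the origin; JN runs at 128.3° with length 24.6, so N = (-15.25, 19.31). ∠JNS = 94.3° gives NS at -146.0° from the x-axis; with |NS| = 23.2, S = (-34.48, 6.332). ∠NSU = 104.9° gives SU at -70.90° from the x-axis; with |SU| = 26.7, U = (-25.74, -18.90). ∠SUB = 84.5° gives UB at 24.60° from the x-axis; with |UB| = 12.4, B = (-14.47, -13.74). ∠UBV = 137.5° gives BV at 67.10° from the x-axis; with |BV| = 22.2, V = (-5.830, 6.714). Then |JV| = |V − J| = 8.892.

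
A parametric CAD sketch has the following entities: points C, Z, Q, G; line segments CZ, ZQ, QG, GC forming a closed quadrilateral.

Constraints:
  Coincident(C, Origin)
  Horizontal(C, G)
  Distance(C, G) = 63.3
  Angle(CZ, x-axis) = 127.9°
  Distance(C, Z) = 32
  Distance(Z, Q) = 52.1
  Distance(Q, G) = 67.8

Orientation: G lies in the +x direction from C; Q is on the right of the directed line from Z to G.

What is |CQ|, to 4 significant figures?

23.17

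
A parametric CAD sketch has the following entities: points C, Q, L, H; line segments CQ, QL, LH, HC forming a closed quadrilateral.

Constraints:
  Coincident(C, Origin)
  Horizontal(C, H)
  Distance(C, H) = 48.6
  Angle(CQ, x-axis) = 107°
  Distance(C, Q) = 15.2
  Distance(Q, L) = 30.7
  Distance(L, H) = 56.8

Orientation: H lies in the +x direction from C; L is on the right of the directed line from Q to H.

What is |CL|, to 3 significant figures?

17.2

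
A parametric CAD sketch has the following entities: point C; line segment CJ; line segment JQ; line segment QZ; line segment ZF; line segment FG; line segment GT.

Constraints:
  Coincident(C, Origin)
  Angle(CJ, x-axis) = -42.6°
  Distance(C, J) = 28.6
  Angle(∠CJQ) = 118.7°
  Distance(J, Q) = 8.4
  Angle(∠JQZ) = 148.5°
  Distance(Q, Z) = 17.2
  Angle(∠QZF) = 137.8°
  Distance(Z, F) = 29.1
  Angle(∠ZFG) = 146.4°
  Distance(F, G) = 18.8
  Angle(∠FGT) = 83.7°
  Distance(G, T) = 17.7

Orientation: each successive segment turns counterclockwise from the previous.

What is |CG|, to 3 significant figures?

49.4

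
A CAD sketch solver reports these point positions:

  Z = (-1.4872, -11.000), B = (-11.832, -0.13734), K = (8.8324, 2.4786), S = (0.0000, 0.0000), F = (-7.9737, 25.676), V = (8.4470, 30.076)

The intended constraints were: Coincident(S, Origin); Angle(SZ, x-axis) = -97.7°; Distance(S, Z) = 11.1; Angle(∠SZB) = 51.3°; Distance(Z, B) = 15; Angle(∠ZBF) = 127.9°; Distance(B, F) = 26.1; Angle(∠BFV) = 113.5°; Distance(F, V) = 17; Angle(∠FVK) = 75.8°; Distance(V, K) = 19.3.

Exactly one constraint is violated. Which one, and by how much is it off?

Distance(V, K) = 19.3 — off by 8.30.

S = (0.00, 0.00) ✓; SZ at -97.70° ✓; |SZ| = 11.10 ✓; ∠SZB = 51.30° ✓; |ZB| = 15.00 ✓; ∠ZBF = 127.9° ✓; |BF| = 26.10 ✓; ∠BFV = 113.5° ✓; |FV| = 17.00 ✓; ∠FVK = 75.80° ✓; |VK| = 27.60 ✗.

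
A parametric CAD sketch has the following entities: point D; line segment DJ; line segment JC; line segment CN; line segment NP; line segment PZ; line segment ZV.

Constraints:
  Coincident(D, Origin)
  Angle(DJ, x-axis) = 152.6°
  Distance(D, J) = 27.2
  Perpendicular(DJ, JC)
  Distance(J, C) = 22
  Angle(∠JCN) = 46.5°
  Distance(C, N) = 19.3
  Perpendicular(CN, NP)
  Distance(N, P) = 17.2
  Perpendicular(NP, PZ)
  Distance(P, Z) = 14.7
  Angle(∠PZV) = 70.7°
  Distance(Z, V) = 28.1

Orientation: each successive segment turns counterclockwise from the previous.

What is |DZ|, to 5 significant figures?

36.265

D is at the origin; DJ runs at 152.6° with length 27.2, so J = (-24.149, 12.517). DJ is perpendicular to JC, so JC runs at -117.40°; with |JC| = 22.0, C = (-34.273, -7.0145). ∠JCN = 46.5° gives CN at 16.100° from the x-axis; with |CN| = 19.3, N = (-15.730, -1.6623). CN is perpendicular to NP, so NP runs at 106.10°; with |NP| = 17.2, P = (-20.500, 14.863). The perpendicularity gives PZ at right angles to NP, so PZ runs at -163.90°; with |PZ| = 14.7, Z = (-34.623, 10.787). Then |DZ| = |Z − D| = 36.265.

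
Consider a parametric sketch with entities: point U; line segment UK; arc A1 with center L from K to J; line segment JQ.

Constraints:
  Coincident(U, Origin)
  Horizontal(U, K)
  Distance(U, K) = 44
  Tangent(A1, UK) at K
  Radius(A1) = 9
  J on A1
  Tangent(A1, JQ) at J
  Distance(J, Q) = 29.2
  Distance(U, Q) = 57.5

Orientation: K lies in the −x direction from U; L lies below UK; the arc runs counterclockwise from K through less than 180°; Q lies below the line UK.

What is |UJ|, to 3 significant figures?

53.8

U is at the origin; U and K share the same y with |UK| = 44.0 and K on the −x side, so K = (-44.0, 0.00). Since A1 is tangent to UK there, LK ⟂ UK, so L = K + (0, -9) = (-44.0, -9.00). Since LJ ⟂ JQ (tangency), |LQ| = √(9.0² + 29.2²) = 30.6 regardless of where J sits on A1. So Q lies on both circle(U, 57.5) and circle(L, 30.6); the below-UK intersection is Q = (-41.8, -39.5). J is the foot of the tangent from Q: J = (-52.4, -12.3).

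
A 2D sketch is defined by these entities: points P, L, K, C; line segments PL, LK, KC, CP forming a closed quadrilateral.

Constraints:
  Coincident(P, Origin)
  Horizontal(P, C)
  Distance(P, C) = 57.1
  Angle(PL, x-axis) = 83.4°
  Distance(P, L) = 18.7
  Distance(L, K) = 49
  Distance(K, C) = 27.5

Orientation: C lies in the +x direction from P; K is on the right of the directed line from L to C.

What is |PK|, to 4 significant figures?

39.57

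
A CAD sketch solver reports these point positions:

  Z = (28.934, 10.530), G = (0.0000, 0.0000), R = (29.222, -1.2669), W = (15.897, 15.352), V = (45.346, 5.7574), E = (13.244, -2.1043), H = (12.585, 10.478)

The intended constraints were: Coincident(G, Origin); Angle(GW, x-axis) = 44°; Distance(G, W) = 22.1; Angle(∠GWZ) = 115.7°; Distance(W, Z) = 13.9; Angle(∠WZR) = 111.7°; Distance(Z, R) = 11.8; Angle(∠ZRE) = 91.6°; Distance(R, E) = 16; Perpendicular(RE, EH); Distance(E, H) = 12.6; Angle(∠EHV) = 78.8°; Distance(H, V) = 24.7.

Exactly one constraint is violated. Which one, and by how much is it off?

Distance(H, V) = 24.7 — off by 8.40.

G = (0.00, 0.00) ✓; GW at 44.00° ✓; |GW| = 22.10 ✓; ∠GWZ = 115.7° ✓; |WZ| = 13.90 ✓; ∠WZR = 111.7° ✓; |ZR| = 11.80 ✓; ∠ZRE = 91.60° ✓; |RE| = 16.00 ✓; ∠(RE, EH) = 90.00° ✓; |EH| = 12.60 ✓; ∠EHV = 78.80° ✓; |HV| = 33.10 ✗.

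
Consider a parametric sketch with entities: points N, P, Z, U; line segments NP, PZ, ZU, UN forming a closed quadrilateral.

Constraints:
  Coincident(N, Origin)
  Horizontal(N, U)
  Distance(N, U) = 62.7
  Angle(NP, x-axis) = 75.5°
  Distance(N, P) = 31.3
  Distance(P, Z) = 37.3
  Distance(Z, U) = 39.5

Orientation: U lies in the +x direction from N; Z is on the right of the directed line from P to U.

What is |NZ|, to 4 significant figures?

23.64

Checks: |PZ| = 37.30 ✓; |ZU| = 39.50 ✓.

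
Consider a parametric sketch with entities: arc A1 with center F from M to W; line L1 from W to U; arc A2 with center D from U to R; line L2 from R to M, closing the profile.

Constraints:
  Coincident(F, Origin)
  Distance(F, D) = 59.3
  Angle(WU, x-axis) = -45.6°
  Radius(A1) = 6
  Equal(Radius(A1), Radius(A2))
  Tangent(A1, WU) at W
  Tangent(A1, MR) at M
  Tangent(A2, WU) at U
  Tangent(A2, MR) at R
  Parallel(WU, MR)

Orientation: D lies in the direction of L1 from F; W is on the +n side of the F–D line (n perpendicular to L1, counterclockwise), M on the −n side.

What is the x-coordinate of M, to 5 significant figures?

-4.2868

The slot axis is L1's direction at -45.6°, so u = (cos -45.6°, sin -45.6°) = (0.69966, -0.71447) and n = (−sin -45.6°, cos -45.6°) = (0.71447, 0.69966). F is at the origin and D lies 59.3 along u from F, so D = 59.3·u = (41.490, -42.368). Tangency of A1 to both parallel lines with radius 6.0 puts W and M at F ± 6.0·n: W = (4.2868, 4.1980), M = (-4.2868, -4.1980). So M.x = -4.2868.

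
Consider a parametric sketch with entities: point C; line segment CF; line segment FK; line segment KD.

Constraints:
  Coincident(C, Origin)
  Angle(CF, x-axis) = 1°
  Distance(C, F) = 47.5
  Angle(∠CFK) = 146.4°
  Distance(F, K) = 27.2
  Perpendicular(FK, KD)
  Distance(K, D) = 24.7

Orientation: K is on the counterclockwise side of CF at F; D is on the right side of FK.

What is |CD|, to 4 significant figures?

84.01

C is at the origin; CF runs at 1.0° with length 47.5, so F = 47.5·(cos 1.0°, sin 1.0°) = (47.49, 0.8290). ∠CFK = 146.4°, so FK runs at 1.0° + (180° − 146.4°) = 34.60° from the x-axis; with |FK| = 27.2, K = F + 27.2·(cos 34.60°, sin 34.60°) = (69.88, 16.27). FK is perpendicular to KD; with |KD| = 24.7 on the right of FK, D = K + 24.7·(0.5678, -0.8231) = (83.91, -4.057). Then |CD| = |D − C| = 84.01.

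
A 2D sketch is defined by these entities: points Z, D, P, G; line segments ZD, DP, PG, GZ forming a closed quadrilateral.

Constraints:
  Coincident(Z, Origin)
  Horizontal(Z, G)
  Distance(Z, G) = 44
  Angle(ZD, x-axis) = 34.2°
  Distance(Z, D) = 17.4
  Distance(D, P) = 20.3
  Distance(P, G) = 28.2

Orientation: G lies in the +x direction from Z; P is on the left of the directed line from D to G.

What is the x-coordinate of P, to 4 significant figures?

29.00

Checks: |DP| = 20.30 ✓; |PG| = 28.20 ✓.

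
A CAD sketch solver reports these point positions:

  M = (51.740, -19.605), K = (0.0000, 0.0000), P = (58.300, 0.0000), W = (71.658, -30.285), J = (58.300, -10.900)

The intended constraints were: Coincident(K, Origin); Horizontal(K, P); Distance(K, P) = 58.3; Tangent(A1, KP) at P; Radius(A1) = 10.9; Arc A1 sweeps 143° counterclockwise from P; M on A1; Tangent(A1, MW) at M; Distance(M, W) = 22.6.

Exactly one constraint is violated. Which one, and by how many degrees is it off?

Tangent(A1, MW) at M — off by 8.80°.

K = (0.00, 0.00) ✓; K.y = 0.00, P.y = 0.00 ✓; |KP| = 58.30 ✓; ∠(JP, PK) = 90.00° ✓; |JP| = 10.90 ✓; bearing(J→M) − bearing(J→P) = 143.0° ✓; |JM| = 10.90 ✓; ∠(JM, MW) = 81.20° ✗; |MW| = 22.60 ✓.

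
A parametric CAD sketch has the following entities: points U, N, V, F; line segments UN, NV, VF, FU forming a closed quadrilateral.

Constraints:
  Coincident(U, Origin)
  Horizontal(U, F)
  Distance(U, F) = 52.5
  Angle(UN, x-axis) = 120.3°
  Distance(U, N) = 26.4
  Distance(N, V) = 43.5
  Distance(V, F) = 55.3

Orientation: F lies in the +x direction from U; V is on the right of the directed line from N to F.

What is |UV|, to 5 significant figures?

18.496

U is at the origin; UF is horizontal with |UF| = 52.5 and F in +x, so F = (52.5, 0). UN runs at 120.3° with |UN| = 26.4, so N = (-13.320, 22.794). V is determined by |NV| = 43.5 and |VF| = 55.3 together: it lies at the intersection of circle(N, 43.5) and circle(F, 55.3). With |NF| = 69.655, the foot of the radical line on NF is 26.459 from N and the perpendicular offset is √(43.5² − 26.459²) = 34.528. Taking the right-of-NF solution: V = (0.38334, -18.492).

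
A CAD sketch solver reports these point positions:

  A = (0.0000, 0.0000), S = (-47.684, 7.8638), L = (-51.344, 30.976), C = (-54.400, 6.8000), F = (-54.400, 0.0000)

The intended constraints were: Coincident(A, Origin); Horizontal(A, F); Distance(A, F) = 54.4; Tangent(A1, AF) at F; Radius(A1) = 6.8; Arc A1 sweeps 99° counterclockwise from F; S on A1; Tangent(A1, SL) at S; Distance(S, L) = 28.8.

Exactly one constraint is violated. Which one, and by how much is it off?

Distance(S, L) = 28.8 — off by 5.40.

A = (0.00, 0.00) ✓; A.y = 0.00, F.y = 0.00 ✓; |AF| = 54.40 ✓; ∠(CF, FA) = 90.00° ✓; |CF| = 6.800 ✓; bearing(C→S) − bearing(C→F) = 99.00° ✓; |CS| = 6.800 ✓; ∠(CS, SL) = 90.00° ✓; |SL| = 23.40 ✗.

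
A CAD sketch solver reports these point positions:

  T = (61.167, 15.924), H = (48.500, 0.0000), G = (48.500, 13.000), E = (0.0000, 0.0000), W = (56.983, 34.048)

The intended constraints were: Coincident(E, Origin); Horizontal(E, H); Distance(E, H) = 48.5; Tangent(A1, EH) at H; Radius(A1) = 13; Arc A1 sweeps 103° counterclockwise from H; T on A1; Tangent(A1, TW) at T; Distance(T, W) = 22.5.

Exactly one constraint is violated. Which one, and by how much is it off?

Distance(T, W) = 22.5 — off by 3.90.

E = (0.00, 0.00) ✓; E.y = 0.00, H.y = 0.00 ✓; |EH| = 48.50 ✓; ∠(GH, HE) = 90.00° ✓; |GH| = 13.00 ✓; bearing(G→T) − bearing(G→H) = 103.0° ✓; |GT| = 13.00 ✓; ∠(GT, TW) = 90.00° ✓; |TW| = 18.60 ✗.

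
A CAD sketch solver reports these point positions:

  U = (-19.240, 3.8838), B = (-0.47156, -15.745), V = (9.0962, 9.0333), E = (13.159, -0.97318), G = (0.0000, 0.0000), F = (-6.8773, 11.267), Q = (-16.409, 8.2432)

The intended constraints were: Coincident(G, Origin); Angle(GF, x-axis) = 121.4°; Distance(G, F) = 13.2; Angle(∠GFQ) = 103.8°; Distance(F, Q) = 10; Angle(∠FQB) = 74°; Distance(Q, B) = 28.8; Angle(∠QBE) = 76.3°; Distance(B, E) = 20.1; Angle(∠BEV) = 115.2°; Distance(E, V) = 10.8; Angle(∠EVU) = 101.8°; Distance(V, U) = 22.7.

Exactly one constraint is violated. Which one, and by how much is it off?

Distance(V, U) = 22.7 — off by 6.10.

G = (0.00, 0.00) ✓; GF at 121.4° ✓; |GF| = 13.20 ✓; ∠GFQ = 103.8° ✓; |FQ| = 10.00 ✓; ∠FQB = 74.00° ✓; |QB| = 28.80 ✓; ∠QBE = 76.30° ✓; |BE| = 20.10 ✓; ∠BEV = 115.2° ✓; |EV| = 10.80 ✓; ∠EVU = 101.8° ✓; |VU| = 28.80 ✗.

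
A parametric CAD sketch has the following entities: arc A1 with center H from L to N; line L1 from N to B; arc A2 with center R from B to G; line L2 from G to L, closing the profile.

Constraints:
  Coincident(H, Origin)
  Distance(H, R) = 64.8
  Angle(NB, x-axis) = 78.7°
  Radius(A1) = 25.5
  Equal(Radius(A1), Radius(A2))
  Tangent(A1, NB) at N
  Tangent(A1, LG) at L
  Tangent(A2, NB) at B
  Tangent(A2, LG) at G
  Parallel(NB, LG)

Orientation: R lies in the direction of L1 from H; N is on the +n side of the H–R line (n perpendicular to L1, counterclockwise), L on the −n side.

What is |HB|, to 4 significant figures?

69.64

The slot axis is L1's direction at 78.7°, so u = (cos 78.7°, sin 78.7°) = (0.1959, 0.9806) and n = (−sin 78.7°, cos 78.7°) = (-0.9806, 0.1959). H is at the origin and R lies 64.8 along u from H, so R = 64.8·u = (12.70, 63.54). Tangency of A1 to both parallel lines with radius 25.5 puts N and L at H ± 25.5·n: N = (-25.01, 4.997), L = (25.01, -4.997). Equal radii place B and G the same way about R: B = R + 25.5·n = (-12.31, 68.54), G = R − 25.5·n = (37.70, 58.55). Then |HB| = |B − H| = 69.64.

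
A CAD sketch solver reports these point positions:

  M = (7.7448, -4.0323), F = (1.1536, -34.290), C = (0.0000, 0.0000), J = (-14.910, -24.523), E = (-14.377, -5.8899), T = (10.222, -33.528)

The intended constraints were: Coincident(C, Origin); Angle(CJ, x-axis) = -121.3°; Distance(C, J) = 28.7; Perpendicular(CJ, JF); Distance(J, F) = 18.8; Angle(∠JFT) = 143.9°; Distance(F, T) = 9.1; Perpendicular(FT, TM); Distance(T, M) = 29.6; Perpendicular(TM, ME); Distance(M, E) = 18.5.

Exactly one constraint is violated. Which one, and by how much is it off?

Distance(M, E) = 18.5 — off by 3.70.

C = (0.00, 0.00) ✓; CJ at -121.3° ✓; |CJ| = 28.70 ✓; ∠(CJ, JF) = 90.00° ✓; |JF| = 18.80 ✓; ∠JFT = 143.9° ✓; |FT| = 9.100 ✓; ∠(FT, TM) = 90.00° ✓; |TM| = 29.60 ✓; ∠(TM, ME) = 90.00° ✓; |ME| = 22.20 ✗.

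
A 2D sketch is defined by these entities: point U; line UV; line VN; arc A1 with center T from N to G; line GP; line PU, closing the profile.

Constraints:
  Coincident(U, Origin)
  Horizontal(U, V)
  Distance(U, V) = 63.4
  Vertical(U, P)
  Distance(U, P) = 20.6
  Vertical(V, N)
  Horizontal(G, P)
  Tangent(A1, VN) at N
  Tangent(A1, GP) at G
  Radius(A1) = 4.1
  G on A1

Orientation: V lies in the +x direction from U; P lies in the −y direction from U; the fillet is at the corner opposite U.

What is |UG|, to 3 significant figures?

62.8

U is at the origin; UV is horizontal with |UV| = 63.4 and V on the +x side, so V = (63.4, 0.00). U and P share the same x with |UP| = 20.6 and P on the −y side, so P = (0.00, -20.6). The virtual corner opposite U is at (63.4, -20.6). Tangency of A1 to VN means the radius TN is perpendicular to VN and A1 meets GP tangentially, so TG is at right angles to GP, with radius 4.1, so the center T sits 4.1 in from both sides at T = (59.3, -16.5). That places the tangent points at N = (63.4, -16.5) on VN and G = (59.3, -20.6) on GP. Then |UG| = |G − U| = 62.8.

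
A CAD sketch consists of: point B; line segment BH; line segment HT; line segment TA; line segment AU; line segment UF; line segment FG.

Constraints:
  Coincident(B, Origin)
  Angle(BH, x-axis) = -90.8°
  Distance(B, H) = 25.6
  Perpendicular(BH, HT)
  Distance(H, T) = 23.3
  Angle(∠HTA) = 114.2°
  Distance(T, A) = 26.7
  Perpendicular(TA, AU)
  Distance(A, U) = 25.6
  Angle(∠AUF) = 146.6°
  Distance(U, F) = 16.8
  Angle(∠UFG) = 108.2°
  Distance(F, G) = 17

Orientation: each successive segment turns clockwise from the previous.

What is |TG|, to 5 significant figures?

35.184

∠AUF = 146.6° gives UF at -10.000° from the x-axis; with |UF| = 16.8, F = (5.7803, 6.4816). ∠UFG = 108.2° gives FG at -81.800° from the x-axis; with |FG| = 17.0, G = (8.2050, -10.345). Then |TG| = |G − T| = 35.184.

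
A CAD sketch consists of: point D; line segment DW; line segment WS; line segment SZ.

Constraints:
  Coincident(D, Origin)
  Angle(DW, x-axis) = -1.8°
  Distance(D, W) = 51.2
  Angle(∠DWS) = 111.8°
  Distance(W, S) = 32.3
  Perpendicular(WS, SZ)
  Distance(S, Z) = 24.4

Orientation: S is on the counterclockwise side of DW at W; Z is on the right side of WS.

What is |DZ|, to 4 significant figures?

88.36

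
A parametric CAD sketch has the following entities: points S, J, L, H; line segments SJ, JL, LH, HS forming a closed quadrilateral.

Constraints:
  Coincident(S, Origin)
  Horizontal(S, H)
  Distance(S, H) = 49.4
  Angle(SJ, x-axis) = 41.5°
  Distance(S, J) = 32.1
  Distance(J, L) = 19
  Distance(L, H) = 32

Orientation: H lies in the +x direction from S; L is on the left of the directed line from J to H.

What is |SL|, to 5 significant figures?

50.856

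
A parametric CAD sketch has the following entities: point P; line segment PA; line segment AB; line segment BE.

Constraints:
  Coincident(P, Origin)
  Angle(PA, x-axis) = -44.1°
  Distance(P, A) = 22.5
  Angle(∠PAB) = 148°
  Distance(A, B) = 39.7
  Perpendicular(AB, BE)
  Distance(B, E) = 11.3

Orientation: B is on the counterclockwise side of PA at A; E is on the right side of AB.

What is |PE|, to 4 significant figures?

63.20

P is at the origin; PA runs at -44.1° with length 22.5, so A = 22.5·(cos -44.1°, sin -44.1°) = (16.16, -15.66). ∠PAB = 148.0°, so AB runs at -44.1° + (180° − 148.0°) = -12.10° from the x-axis; with |AB| = 39.7, B = A + 39.7·(cos -12.10°, sin -12.10°) = (54.98, -23.98). The perpendicularity gives BE at right angles to AB; with |BE| = 11.3 on the right of AB, E = B + 11.3·(-0.2096, -0.9778) = (52.61, -35.03). Then |PE| = |E − P| = 63.20.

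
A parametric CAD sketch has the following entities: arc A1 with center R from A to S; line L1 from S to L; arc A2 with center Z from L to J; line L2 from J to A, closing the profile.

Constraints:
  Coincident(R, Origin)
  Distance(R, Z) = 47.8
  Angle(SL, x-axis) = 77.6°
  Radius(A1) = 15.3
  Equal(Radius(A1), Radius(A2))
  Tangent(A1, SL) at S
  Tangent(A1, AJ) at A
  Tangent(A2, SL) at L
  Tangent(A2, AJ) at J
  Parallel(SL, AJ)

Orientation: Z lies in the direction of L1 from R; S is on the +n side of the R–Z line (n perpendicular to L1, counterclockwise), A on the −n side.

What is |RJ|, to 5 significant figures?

50.189

Tangency of A1 to both parallel lines with radius 15.3 puts S and A at R ± 15.3·n: S = (-14.943, 3.2855), A = (14.943, -3.2855). Equal radii place L and J the same way about Z: L = Z + 15.3·n = (-4.6787, 49.970), J = Z − 15.3·n = (25.207, 43.399). Then |RJ| = |J − R| = 50.189.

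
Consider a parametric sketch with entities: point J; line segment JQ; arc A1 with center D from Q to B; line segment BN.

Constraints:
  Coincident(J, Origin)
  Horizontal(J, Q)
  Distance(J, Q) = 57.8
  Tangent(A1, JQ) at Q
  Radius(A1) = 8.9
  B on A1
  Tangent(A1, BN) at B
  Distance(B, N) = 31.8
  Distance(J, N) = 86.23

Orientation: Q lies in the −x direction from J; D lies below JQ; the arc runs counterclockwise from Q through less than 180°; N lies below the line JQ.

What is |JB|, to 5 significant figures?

66.078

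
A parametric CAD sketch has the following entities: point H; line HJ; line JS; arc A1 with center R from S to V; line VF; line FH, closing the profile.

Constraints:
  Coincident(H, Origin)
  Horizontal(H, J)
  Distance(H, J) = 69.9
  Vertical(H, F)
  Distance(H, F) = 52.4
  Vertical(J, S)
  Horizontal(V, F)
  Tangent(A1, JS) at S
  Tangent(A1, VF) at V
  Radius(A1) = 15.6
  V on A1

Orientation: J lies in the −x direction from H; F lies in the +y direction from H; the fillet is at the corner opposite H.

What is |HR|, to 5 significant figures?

65.595

H is at the origin; HJ is horizontal with |HJ| = 69.9 and J on the −x side, so J = (-69.900, 0.0000). H and F share the same x with |HF| = 52.4 and F on the +y side, so F = (0.0000, 52.400). The virtual corner opposite H is at (-69.900, 52.400). The tangent condition forces RS to be normal to JS and the tangent condition forces RV to be normal to VF, with radius 15.6, so the center R sits 15.6 in from both sides at R = (-54.300, 36.800). Then |HR| = |R − H| = 65.595.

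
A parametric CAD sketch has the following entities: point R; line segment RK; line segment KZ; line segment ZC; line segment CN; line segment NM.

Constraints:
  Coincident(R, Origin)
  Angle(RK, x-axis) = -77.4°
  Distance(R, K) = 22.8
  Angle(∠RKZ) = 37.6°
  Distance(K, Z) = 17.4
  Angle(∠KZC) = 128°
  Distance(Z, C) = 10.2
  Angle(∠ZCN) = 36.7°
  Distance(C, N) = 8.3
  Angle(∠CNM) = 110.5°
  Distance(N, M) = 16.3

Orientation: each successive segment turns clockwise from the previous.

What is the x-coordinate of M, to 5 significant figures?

-12.581

R is at the origin; RK runs at -77.4° with length 22.8, so K = (4.9737, -22.251). ∠RKZ = 37.6° gives KZ at 140.20° from the x-axis; with |KZ| = 17.4, Z = (-8.3945, -11.113). ∠KZC = 128.0° gives ZC at 88.200° from the x-axis; with |ZC| = 10.2, C = (-8.0741, -0.91803). ∠ZCN = 36.7° gives CN at -55.100° from the x-axis; with |CN| = 8.3, N = (-3.3253, -7.7253). ∠CNM = 110.5° gives NM at -124.60° from the x-axis; with |NM| = 16.3, M = (-12.581, -21.142). So M.x = -12.581.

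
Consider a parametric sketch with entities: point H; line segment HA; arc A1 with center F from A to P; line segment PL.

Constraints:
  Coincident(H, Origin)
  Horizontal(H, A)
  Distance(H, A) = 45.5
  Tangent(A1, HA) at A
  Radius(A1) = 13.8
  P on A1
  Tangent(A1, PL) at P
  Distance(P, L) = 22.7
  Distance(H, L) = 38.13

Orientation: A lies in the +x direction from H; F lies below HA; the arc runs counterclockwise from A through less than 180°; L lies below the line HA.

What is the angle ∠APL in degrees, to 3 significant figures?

146°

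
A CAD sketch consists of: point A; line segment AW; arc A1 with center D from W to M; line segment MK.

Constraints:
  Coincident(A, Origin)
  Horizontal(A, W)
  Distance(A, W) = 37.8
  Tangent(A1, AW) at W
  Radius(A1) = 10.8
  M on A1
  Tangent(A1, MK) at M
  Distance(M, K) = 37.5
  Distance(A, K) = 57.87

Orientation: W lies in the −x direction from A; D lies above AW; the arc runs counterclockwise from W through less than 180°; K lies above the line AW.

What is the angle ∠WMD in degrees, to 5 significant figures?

42.316°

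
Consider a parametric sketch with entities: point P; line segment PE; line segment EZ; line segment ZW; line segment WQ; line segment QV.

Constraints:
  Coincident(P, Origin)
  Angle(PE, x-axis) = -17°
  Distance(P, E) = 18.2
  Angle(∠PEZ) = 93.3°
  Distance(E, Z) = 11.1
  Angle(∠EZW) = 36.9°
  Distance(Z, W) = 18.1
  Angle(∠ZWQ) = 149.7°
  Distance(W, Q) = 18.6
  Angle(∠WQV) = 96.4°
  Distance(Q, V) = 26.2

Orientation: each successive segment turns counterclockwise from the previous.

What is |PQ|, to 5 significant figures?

21.435

P is at the origin; PE runs at -17.0° with length 18.2, so E = (17.405, -5.3212). ∠PEZ = 93.3° gives EZ at 69.700° from the x-axis; with |EZ| = 11.1, Z = (21.256, 5.0894). ∠EZW = 36.9° gives ZW at -147.20° from the x-axis; with |ZW| = 18.1, W = (6.0415, -4.7155). ∠ZWQ = 149.7° gives WQ at -116.90° from the x-axis; with |WQ| = 18.6, Q = (-2.3738, -21.303). Then |PQ| = |Q − P| = 21.435.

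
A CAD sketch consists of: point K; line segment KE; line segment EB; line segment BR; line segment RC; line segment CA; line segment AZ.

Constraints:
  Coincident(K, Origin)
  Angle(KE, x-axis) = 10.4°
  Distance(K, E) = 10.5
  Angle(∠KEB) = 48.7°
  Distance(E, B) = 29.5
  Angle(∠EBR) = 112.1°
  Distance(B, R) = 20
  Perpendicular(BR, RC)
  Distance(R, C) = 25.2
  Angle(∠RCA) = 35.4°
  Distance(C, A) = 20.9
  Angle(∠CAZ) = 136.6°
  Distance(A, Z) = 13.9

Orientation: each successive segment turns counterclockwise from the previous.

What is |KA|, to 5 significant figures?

18.148

K is at the origin; KE runs at 10.4° with length 10.5, so E = (10.328, 1.8955). ∠KEB = 48.7° gives EB at 141.70° from the x-axis; with |EB| = 29.5, B = (-12.823, 20.179). ∠EBR = 112.1° gives BR at -150.40° from the x-axis; with |BR| = 20.0, R = (-30.213, 10.300). BR is perpendicular to RC, so RC runs at -60.400°; with |RC| = 25.2, C = (-17.766, -11.611). ∠RCA = 35.4° gives CA at 84.200° from the x-axis; with |CA| = 20.9, A = (-15.654, 9.1818). Then |KA| = |A − K| = 18.148.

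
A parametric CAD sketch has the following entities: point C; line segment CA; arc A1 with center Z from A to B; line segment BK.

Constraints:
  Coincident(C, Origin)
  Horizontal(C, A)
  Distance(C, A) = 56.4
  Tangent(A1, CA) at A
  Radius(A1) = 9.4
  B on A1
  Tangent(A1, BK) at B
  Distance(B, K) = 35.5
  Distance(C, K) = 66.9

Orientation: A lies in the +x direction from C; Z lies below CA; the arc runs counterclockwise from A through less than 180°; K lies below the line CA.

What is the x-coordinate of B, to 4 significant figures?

47.02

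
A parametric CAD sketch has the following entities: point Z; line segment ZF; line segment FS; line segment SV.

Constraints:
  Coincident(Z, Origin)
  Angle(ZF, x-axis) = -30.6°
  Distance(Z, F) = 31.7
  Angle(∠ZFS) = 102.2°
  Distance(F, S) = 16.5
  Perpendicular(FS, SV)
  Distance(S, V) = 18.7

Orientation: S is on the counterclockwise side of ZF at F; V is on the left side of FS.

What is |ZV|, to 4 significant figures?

26.25

Z is at the origin; ZF runs at -30.6° with length 31.7, so F = 31.7·(cos -30.6°, sin -30.6°) = (27.29, -16.14). ∠ZFS = 102.2°, so FS runs at -30.6° + (180° − 102.2°) = 47.20° from the x-axis; with |FS| = 16.5, S = F + 16.5·(cos 47.20°, sin 47.20°) = (38.50, -4.030). FS ⟂ SV; with |SV| = 18.7 on the left of FS, V = S + 18.7·(-0.7337, 0.6794) = (24.78, 8.675). Then |ZV| = |V − Z| = 26.25.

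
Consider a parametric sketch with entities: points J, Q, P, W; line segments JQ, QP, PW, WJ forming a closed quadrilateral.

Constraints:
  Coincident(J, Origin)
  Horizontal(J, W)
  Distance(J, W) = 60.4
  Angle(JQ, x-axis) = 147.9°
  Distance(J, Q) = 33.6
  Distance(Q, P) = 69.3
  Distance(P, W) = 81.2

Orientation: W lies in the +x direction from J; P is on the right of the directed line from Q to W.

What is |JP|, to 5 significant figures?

47.823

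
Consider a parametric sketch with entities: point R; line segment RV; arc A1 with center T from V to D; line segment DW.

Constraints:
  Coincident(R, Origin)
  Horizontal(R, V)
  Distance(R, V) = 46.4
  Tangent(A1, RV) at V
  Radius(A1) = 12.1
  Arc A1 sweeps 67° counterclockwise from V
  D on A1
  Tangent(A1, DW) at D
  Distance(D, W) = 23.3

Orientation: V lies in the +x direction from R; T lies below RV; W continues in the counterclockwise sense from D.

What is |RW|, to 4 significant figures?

38.92

R is at the origin; R and V share the same y with |RV| = 46.4 and V on the +x side, so V = (46.40, 0.000). Tangency of A1 to RV means the radius TV is perpendicular to RV, so T = V + (0, -12.1) = (46.40, -12.10). On A1, V sits at bearing 90° from T; a 67° counterclockwise sweep puts D at bearing 157°, so D = T + 12.1·(cos 157°, sin 157°) = (35.26, -7.372). A1 meets DW tangentially, so TD is at right angles to DW, so DW runs along (−sin 157°, cos 157°); with |DW| = 23.3, W = (26.16, -28.82). Then |RW| = |W − R| = 38.92.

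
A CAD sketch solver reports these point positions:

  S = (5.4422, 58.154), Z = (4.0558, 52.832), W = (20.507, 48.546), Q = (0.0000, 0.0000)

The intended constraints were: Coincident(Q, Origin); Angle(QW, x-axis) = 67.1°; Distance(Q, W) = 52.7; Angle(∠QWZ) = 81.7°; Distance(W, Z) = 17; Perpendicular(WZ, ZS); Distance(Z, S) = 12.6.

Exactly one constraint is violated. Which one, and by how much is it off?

Distance(Z, S) = 12.6 — off by 7.10.

Q = (0.00, 0.00) ✓; QW at 67.10° ✓; |QW| = 52.70 ✓; ∠QWZ = 81.70° ✓; |WZ| = 17.00 ✓; ∠(WZ, ZS) = 90.00° ✓; |ZS| = 5.500 ✗.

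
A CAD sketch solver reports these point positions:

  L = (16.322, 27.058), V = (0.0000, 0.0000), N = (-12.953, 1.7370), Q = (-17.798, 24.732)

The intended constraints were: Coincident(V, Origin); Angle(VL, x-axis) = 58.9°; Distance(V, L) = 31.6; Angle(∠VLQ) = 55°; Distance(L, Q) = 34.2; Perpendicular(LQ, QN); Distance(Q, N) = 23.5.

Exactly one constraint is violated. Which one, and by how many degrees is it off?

Perpendicular(LQ, QN) — off by 8.00°.

V = (0.00, 0.00) ✓; VL at 58.90° ✓; |VL| = 31.60 ✓; ∠VLQ = 55.00° ✓; |LQ| = 34.20 ✓; ∠(LQ, QN) = 98.00° ✗; |QN| = 23.50 ✓.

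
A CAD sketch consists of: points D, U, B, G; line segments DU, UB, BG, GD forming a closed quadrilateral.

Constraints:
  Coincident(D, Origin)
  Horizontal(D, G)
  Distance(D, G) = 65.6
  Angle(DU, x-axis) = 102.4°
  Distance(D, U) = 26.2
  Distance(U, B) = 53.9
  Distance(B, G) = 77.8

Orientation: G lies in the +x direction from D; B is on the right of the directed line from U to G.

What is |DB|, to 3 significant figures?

29.1

Checks: |UB| = 53.90 ✓; |BG| = 77.80 ✓.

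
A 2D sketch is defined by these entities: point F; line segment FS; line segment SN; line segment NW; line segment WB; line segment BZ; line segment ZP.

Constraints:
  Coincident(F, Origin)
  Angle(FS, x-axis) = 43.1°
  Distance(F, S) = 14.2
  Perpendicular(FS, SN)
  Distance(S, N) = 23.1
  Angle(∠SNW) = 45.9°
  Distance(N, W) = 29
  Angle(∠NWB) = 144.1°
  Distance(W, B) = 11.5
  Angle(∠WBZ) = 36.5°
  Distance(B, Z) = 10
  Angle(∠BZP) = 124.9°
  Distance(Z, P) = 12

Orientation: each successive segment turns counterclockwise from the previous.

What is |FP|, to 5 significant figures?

10.815

F is at the origin; FS runs at 43.1° with length 14.2, so S = (10.368, 9.7025). FS is perpendicular to SN, so SN runs at 133.10°; with |SN| = 23.1, N = (-5.4153, 26.569). ∠SNW = 45.9° gives NW at -92.800° from the x-axis; with |NW| = 29.0, W = (-6.8320, -2.3961). ∠NWB = 144.1° gives WB at -56.900° from the x-axis; with |WB| = 11.5, B = (-0.55179, -12.030). ∠WBZ = 36.5° gives BZ at 86.600° from the x-axis; with |BZ| = 10.0, Z = (0.041273, -2.0475). ∠BZP = 124.9° gives ZP at 141.70° from the x-axis; with |ZP| = 12.0, P = (-9.3760, 5.3898). Then |FP| = |P − F| = 10.815.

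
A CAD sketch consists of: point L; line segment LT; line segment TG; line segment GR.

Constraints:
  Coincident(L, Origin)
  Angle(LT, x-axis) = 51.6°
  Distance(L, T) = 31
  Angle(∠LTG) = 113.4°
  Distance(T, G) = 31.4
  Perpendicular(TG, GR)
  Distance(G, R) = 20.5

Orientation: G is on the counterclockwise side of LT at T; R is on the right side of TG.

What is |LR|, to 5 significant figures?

65.627

L is at the origin; LT runs at 51.6° with length 31.0, so T = 31.0·(cos 51.6°, sin 51.6°) = (19.256, 24.294). ∠LTG = 113.4°, so TG runs at 51.6° + (180° − 113.4°) = 118.20° from the x-axis; with |TG| = 31.4, G = T + 31.4·(cos 118.20°, sin 118.20°) = (4.4175, 51.967). TG ⟂ GR; with |GR| = 20.5 on the right of TG, R = G + 20.5·(0.88130, 0.47255) = (22.484, 61.655). Then |LR| = |R − L| = 65.627.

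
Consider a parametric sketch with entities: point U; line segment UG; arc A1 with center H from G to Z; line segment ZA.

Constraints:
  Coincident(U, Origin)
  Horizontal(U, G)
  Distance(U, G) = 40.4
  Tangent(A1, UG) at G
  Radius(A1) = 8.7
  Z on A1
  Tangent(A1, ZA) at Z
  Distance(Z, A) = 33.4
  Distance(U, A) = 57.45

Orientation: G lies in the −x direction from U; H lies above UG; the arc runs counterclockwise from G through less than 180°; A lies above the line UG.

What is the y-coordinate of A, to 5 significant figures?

43.128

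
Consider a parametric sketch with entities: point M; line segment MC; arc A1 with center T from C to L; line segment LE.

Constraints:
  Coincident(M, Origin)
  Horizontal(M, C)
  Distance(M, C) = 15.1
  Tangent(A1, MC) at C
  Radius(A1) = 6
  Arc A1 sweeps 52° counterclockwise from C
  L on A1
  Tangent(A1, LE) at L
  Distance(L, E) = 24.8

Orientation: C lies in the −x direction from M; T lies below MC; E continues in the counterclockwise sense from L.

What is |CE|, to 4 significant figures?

29.62

On A1, C sits at bearing 90° from T; a 52° counterclockwise sweep puts L at bearing 142°, so L = T + 6.0·(cos 142°, sin 142°) = (-19.83, -2.306). A1 meets LE tangentially, so TL is at right angles to LE, so LE runs along (−sin 142°, cos 142°); with |LE| = 24.8, E = (-35.10, -21.85). Then |CE| = |E − C| = 29.62.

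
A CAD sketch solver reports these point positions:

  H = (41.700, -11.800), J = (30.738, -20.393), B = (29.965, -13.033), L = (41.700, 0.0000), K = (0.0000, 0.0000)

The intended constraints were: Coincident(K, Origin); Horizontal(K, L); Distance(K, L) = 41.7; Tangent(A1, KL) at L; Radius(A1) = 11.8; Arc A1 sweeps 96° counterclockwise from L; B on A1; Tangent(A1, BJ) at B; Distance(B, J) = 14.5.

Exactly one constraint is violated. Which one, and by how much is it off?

Distance(B, J) = 14.5 — off by 7.10.

K = (0.00, 0.00) ✓; K.y = 0.00, L.y = 0.00 ✓; |KL| = 41.70 ✓; ∠(HL, LK) = 90.00° ✓; |HL| = 11.80 ✓; bearing(H→B) − bearing(H→L) = 96.00° ✓; |HB| = 11.80 ✓; ∠(HB, BJ) = 90.00° ✓; |BJ| = 7.400 ✗.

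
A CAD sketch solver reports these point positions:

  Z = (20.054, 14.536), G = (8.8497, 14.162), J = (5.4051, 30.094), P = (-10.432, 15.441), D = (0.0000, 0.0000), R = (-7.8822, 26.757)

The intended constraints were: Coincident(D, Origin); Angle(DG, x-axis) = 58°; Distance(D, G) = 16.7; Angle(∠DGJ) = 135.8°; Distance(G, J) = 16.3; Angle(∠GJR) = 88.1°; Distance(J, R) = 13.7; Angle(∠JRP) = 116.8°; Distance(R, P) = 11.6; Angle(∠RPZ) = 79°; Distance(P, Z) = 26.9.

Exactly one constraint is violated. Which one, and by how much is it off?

Distance(P, Z) = 26.9 — off by 3.60.

D = (0.00, 0.00) ✓; DG at 58.00° ✓; |DG| = 16.70 ✓; ∠DGJ = 135.8° ✓; |GJ| = 16.30 ✓; ∠GJR = 88.10° ✓; |JR| = 13.70 ✓; ∠JRP = 116.8° ✓; |RP| = 11.60 ✓; ∠RPZ = 79.00° ✓; |PZ| = 30.50 ✗.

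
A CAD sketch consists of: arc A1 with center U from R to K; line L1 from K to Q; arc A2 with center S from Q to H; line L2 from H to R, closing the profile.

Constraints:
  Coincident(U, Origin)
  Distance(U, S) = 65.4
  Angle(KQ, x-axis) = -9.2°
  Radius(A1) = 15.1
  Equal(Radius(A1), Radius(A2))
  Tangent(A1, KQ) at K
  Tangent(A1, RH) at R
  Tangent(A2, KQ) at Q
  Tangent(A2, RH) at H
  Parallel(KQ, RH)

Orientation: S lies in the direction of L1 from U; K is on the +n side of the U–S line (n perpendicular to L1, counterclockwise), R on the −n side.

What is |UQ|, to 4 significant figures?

67.12

Tangency of A1 to both parallel lines with radius 15.1 puts K and R at U ± 15.1·n: K = (2.414, 14.91), R = (-2.414, -14.91). Equal radii place Q and H the same way about S: Q = S + 15.1·n = (66.97, 4.450), H = S − 15.1·n = (62.14, -25.36). Then |UQ| = |Q − U| = 67.12.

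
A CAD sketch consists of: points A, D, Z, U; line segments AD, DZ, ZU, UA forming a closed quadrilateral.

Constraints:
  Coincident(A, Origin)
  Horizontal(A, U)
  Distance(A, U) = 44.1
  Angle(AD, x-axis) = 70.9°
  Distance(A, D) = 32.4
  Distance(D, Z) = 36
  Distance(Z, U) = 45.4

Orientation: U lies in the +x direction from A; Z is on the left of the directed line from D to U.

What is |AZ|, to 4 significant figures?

62.82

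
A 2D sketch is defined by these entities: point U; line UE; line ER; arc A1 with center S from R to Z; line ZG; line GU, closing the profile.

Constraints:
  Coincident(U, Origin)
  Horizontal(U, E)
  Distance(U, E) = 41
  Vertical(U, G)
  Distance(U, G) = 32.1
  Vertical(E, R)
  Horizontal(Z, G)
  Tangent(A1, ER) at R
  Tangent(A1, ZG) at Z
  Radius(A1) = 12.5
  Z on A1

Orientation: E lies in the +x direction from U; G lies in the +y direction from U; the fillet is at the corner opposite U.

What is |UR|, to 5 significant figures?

45.444

U is at the origin; U and E share the same y with |UE| = 41.0 and E on the +x side, so E = (41.000, 0.0000). U and G share the same x with |UG| = 32.1 and G on the +y side, so G = (0.0000, 32.100). The virtual corner opposite U is at (41.000, 32.100). Tangency of A1 to ER means the radius SR is perpendicular to ER and since A1 is tangent to ZG there, SZ ⟂ ZG, with radius 12.5, so the center S sits 12.5 in from both sides at S = (28.500, 19.600). That places the tangent points at R = (41.000, 19.600) on ER and Z = (28.500, 32.100) on ZG. Then |UR| = |R − U| = 45.444.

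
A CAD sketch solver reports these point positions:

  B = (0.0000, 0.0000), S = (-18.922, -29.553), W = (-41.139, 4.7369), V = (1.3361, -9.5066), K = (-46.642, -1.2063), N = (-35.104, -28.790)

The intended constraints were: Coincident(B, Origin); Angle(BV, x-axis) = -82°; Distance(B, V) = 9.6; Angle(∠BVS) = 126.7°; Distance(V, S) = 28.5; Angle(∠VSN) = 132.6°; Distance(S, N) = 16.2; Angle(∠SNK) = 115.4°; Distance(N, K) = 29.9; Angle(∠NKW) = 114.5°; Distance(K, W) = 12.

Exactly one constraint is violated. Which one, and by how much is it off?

Distance(K, W) = 12 — off by 3.90.

B = (0.00, 0.00) ✓; BV at -82.00° ✓; |BV| = 9.600 ✓; ∠BVS = 126.7° ✓; |VS| = 28.50 ✓; ∠VSN = 132.6° ✓; |SN| = 16.20 ✓; ∠SNK = 115.4° ✓; |NK| = 29.90 ✓; ∠NKW = 114.5° ✓; |KW| = 8.100 ✗.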